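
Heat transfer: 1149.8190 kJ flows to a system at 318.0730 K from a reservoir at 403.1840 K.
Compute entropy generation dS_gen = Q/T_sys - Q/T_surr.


dS_sys = 1149.8190/318.0730 = 3.6150 kJ/K
dS_surr = -1149.8190/403.1840 = -2.8518 kJ/K
dS_gen = 3.6150 - 2.8518 = 0.7631 kJ/K (irreversible)

dS_gen = 0.7631 kJ/K, irreversible


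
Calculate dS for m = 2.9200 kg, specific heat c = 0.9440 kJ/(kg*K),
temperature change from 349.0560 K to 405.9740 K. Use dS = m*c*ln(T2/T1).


T2/T1 = 1.1631
ln(T2/T1) = 0.1511
dS = 2.9200 * 0.9440 * 0.1511 = 0.4164 kJ/K

0.4164 kJ/K


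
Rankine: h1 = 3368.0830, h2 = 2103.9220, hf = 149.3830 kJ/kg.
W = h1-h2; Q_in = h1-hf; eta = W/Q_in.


W = 1264.1610 kJ/kg
Q_in = 3218.7000 kJ/kg
eta = 0.3928 = 39.2755%

eta = 39.2755%


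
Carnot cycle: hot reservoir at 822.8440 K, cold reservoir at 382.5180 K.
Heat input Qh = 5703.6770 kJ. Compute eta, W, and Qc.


eta = 1 - 382.5180/822.8440 = 0.5351
W = 0.5351 * 5703.6770 = 3052.1913 kJ
Qc = 5703.6770 - 3052.1913 = 2651.4857 kJ

eta = 53.5127%, W = 3052.1913 kJ, Qc = 2651.4857 kJ


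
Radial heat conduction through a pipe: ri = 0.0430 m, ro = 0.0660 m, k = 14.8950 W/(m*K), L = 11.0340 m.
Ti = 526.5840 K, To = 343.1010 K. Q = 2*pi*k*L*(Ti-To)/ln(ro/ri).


dT = 183.4830 K
ln(ro/ri) = 0.4285
Q = 2*pi*14.8950*11.0340*183.4830 / 0.4285 = 442226.0801 W

442226.0801 W


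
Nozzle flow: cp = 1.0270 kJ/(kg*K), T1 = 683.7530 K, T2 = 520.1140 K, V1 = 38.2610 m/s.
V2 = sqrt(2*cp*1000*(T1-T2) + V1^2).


dT = 163.6390 K
2*cp*1000*dT = 336114.5060
V1^2 = 1463.9041
V2 = sqrt(337578.4101) = 581.0150 m/s

581.0150 m/s


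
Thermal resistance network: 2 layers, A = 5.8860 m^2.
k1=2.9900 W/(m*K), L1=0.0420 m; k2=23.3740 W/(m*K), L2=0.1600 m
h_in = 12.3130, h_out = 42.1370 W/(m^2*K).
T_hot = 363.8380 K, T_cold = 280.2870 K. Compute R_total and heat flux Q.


R_conv_in = 1/(12.3130*5.8860) = 0.0138
R_1 = 0.0420/(2.9900*5.8860) = 0.0024
R_2 = 0.1600/(23.3740*5.8860) = 0.0012
R_conv_out = 1/(42.1370*5.8860) = 0.0040
R_total = 0.0214 K/W
Q = 83.5510 / 0.0214 = 3908.0150 W

R_total = 0.0214 K/W, Q = 3908.0150 W


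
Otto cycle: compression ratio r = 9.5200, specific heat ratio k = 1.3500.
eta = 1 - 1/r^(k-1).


r^(k-1) = 2.2005
eta = 1 - 1/2.2005 = 0.5456 = 54.5559%

54.5559%


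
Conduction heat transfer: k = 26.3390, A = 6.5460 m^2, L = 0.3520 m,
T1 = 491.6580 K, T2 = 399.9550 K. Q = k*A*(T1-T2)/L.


dT = 91.7030 K
Q = 26.3390 * 6.5460 * 91.7030 / 0.3520 = 44917.5607 W

44917.5607 W


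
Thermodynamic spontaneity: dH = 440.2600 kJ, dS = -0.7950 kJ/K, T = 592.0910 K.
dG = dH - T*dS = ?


T*dS = 592.0910 * -0.7950 = -470.7123 kJ
dG = 440.2600 + 470.7123 = 910.9723 kJ (non-spontaneous)

dG = 910.9723 kJ, non-spontaneous


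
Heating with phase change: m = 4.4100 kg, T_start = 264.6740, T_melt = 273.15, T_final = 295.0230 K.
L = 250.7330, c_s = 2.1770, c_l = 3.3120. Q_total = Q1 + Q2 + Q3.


Q1 (sensible, solid) = 4.4100 * 2.1770 * 8.4760 = 81.3744 kJ
Q2 (latent) = 4.4100 * 250.7330 = 1105.7325 kJ
Q3 (sensible, liquid) = 4.4100 * 3.3120 * 21.8730 = 319.4753 kJ
Q_total = 1506.5822 kJ

1506.5822 kJ


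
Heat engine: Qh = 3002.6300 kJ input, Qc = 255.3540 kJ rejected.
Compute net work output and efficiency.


W = 3002.6300 - 255.3540 = 2747.2760 kJ
eta = 2747.2760 / 3002.6300 = 0.9150 = 91.4957%

W = 2747.2760 kJ, eta = 91.4957%


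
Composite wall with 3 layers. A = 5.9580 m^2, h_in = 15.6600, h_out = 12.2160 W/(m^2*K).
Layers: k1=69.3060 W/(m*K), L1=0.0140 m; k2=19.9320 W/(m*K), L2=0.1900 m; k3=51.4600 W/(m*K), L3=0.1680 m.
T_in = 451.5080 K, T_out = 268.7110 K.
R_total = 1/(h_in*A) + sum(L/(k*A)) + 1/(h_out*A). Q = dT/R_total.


R_conv_in = 1/(15.6600*5.9580) = 0.0107
R_1 = 0.0140/(69.3060*5.9580) = 3.3904e-05
R_2 = 0.1900/(19.9320*5.9580) = 0.0016
R_3 = 0.1680/(51.4600*5.9580) = 0.0005
R_conv_out = 1/(12.2160*5.9580) = 0.0137
R_total = 0.0266 K/W
Q = 182.7970 / 0.0266 = 6861.9749 W

R_total = 0.0266 K/W, Q = 6861.9749 W


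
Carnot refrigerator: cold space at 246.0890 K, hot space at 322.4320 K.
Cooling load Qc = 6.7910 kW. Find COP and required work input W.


COP = 246.0890 / 76.3430 = 3.2235
W = 6.7910 / 3.2235 = 2.1067 kW

COP = 3.2235, W = 2.1067 kW


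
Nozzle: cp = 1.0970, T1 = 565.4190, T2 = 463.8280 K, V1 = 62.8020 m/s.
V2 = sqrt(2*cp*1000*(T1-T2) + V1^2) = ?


dT = 101.5910 K
2*cp*1000*dT = 222890.6540
V1^2 = 3944.0912
V2 = sqrt(226834.7452) = 476.2717 m/s

476.2717 m/s


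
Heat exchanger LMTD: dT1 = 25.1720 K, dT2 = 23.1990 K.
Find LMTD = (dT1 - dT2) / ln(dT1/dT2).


dT1/dT2 = 1.0850
ln(dT1/dT2) = 0.0816
LMTD = 1.9730 / 0.0816 = 24.1721 K

24.1721 K


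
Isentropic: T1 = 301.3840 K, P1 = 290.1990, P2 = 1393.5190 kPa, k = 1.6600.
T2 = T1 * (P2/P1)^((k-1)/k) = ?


(k-1)/k = 0.3976
(P2/P1)^exp = 1.8661
T2 = 301.3840 * 1.8661 = 562.3996 K

562.3996 K


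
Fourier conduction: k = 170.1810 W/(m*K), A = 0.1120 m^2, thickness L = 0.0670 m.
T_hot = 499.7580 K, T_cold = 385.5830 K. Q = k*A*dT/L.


dT = 114.1750 K
Q = 170.1810 * 0.1120 * 114.1750 / 0.0670 = 32480.6949 W

32480.6949 W


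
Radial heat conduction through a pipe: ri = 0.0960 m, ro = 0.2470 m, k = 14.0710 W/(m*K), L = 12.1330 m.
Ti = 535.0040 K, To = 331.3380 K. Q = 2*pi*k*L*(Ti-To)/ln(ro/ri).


dT = 203.6660 K
ln(ro/ri) = 0.9450
Q = 2*pi*14.0710*12.1330*203.6660 / 0.9450 = 231175.2337 W

231175.2337 W


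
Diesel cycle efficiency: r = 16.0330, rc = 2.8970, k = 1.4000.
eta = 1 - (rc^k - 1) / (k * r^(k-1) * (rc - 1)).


r^(k-1) = 3.0339
rc^k = 4.4333
eta = 0.5739 = 57.3900%

57.3900%


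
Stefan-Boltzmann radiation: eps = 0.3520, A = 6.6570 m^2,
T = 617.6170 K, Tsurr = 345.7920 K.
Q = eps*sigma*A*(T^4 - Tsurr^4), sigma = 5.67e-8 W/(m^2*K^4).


T^4 = 1.4550e+11
Tsurr^4 = 1.4297e+10
Q = 0.3520 * 5.67e-8 * 6.6570 * 1.3121e+11 = 17432.5902 W

17432.5902 W


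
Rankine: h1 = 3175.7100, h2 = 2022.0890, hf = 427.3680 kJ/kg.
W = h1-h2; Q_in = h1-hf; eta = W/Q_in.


W = 1153.6210 kJ/kg
Q_in = 2748.3420 kJ/kg
eta = 0.4198 = 41.9752%

eta = 41.9752%


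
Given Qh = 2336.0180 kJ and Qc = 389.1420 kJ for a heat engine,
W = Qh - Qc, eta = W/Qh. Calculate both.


W = 2336.0180 - 389.1420 = 1946.8760 kJ
eta = 1946.8760 / 2336.0180 = 0.8334 = 83.3417%

W = 1946.8760 kJ, eta = 83.3417%


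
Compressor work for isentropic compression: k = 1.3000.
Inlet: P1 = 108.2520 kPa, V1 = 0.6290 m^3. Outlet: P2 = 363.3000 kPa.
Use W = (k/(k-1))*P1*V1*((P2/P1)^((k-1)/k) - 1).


(k-1)/k = 0.2308
(P2/P1)^exp = 1.3223
W = 4.3333 * 108.2520 * 0.6290 * (1.3223 - 1) = 95.1112 kJ

95.1112 kJ


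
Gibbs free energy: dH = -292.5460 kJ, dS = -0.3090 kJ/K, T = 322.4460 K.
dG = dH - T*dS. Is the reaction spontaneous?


T*dS = 322.4460 * -0.3090 = -99.6358 kJ
dG = -292.5460 + 99.6358 = -192.9102 kJ (spontaneous)

dG = -192.9102 kJ, spontaneous


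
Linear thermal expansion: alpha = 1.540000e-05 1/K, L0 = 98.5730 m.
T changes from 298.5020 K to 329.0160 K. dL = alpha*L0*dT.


dT = 30.5140 K
dL = 1.540000e-05 * 98.5730 * 30.5140 = 0.046321 m
L_final = 98.619321 m

dL = 0.046321 m


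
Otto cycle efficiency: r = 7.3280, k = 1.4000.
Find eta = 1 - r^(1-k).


r^(k-1) = 2.2182
eta = 1 - 1/2.2182 = 0.5492 = 54.9177%

54.9177%


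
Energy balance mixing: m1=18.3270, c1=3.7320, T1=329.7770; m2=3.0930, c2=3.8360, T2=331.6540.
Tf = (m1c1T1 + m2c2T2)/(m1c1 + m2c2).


num = 26490.5389
den = 80.2611
Tf = 330.0545 K

330.0545 K


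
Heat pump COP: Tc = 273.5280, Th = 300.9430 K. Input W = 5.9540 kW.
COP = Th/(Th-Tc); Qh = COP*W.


COP = 300.9430 / 27.4150 = 10.9773
Qh = 10.9773 * 5.9540 = 65.3589 kW

COP = 10.9773, Qh = 65.3589 kW


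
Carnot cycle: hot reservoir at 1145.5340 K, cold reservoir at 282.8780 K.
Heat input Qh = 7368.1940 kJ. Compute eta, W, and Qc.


eta = 1 - 282.8780/1145.5340 = 0.7531
W = 0.7531 * 7368.1940 = 5548.6932 kJ
Qc = 7368.1940 - 5548.6932 = 1819.5008 kJ

eta = 75.3060%, W = 5548.6932 kJ, Qc = 1819.5008 kJ


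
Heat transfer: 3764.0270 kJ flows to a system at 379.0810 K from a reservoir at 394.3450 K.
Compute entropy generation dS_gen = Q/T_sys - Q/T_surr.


dS_sys = 3764.0270/379.0810 = 9.9293 kJ/K
dS_surr = -3764.0270/394.3450 = -9.5450 kJ/K
dS_gen = 9.9293 - 9.5450 = 0.3843 kJ/K (irreversible)

dS_gen = 0.3843 kJ/K, irreversible


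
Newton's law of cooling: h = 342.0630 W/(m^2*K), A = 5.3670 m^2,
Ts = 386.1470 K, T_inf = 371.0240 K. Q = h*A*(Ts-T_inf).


dT = 15.1230 K
Q = 342.0630 * 5.3670 * 15.1230 = 27763.5916 W

27763.5916 W


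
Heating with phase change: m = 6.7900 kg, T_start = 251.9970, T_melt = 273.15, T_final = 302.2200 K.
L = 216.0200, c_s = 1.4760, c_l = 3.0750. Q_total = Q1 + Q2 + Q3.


Q1 (sensible, solid) = 6.7900 * 1.4760 * 21.1530 = 211.9962 kJ
Q2 (latent) = 6.7900 * 216.0200 = 1466.7758 kJ
Q3 (sensible, liquid) = 6.7900 * 3.0750 * 29.0700 = 606.9598 kJ
Q_total = 2285.7318 kJ

2285.7318 kJ


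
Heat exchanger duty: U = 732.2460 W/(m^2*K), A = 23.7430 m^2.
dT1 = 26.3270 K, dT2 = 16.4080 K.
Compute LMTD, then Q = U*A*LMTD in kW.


LMTD = 20.9781 K
Q = 732.2460 * 23.7430 * 20.9781 = 364719.6260 W = 364.7196 kW

364.7196 kW


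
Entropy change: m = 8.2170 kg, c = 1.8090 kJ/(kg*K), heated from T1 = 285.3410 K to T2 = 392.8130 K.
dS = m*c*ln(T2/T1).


T2/T1 = 1.3766
ln(T2/T1) = 0.3196
dS = 8.2170 * 1.8090 * 0.3196 = 4.7514 kJ/K

4.7514 kJ/K


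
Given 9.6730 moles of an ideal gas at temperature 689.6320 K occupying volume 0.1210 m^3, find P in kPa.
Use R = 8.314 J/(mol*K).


P = nRT/V = 9.6730 * 8.314 * 689.6320 / 0.1210
= 55461.1171 / 0.1210 = 458356.3399 Pa = 458.3563 kPa

458.3563 kPa


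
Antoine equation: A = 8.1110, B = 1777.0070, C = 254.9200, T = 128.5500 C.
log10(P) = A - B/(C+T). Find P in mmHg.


C+T = 383.4700
B/(C+T) = 4.6340
log10(P) = 8.1110 - 4.6340 = 3.4770
P = 10^3.4770 = 2999.0361 mmHg

2999.0361 mmHg


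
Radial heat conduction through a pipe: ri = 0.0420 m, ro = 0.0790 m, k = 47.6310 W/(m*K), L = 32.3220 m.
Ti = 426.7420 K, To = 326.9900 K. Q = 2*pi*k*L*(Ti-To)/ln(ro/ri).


dT = 99.7520 K
ln(ro/ri) = 0.6318
Q = 2*pi*47.6310*32.3220*99.7520 / 0.6318 = 1527301.3867 W

1527301.3867 W


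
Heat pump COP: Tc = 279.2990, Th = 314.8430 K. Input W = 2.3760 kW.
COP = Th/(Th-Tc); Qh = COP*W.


COP = 314.8430 / 35.5440 = 8.8578
Qh = 8.8578 * 2.3760 = 21.0462 kW

COP = 8.8578, Qh = 21.0462 kW


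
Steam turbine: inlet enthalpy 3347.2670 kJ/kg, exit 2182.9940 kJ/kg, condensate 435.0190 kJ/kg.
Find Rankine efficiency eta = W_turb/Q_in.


W = 1164.2730 kJ/kg
Q_in = 2912.2480 kJ/kg
eta = 0.3998 = 39.9785%

eta = 39.9785%


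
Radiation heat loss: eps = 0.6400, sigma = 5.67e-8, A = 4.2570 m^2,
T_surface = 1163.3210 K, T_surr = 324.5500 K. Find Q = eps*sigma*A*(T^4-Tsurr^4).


T^4 = 1.8315e+12
Tsurr^4 = 1.1095e+10
Q = 0.6400 * 5.67e-8 * 4.2570 * 1.8204e+12 = 281206.9202 W

281206.9202 W


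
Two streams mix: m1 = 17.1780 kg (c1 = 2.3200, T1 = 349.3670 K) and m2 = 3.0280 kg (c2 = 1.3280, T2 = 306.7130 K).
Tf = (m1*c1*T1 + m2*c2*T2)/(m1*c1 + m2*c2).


num = 15156.6585
den = 43.8741
Tf = 345.4576 K

345.4576 K


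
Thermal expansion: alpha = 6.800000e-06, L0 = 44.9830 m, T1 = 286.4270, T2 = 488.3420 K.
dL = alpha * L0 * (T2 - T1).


dT = 201.9150 K
dL = 6.800000e-06 * 44.9830 * 201.9150 = 0.061763 m
L_final = 45.044763 m

dL = 0.061763 m


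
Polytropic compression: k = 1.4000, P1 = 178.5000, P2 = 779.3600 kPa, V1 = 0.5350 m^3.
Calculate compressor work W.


(k-1)/k = 0.2857
(P2/P1)^exp = 1.5237
W = 3.5000 * 178.5000 * 0.5350 * (1.5237 - 1) = 175.0260 kJ

175.0260 kJ


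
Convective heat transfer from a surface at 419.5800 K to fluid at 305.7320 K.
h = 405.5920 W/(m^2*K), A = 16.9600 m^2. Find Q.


dT = 113.8480 K
Q = 405.5920 * 16.9600 * 113.8480 = 783142.2128 W

783142.2128 W


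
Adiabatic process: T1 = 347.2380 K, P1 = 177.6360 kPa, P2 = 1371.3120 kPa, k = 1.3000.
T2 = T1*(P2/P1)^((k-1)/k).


(k-1)/k = 0.2308
(P2/P1)^exp = 1.6026
T2 = 347.2380 * 1.6026 = 556.4924 K

556.4924 K


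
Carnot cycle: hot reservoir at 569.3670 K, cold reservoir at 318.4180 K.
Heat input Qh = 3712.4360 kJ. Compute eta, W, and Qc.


eta = 1 - 318.4180/569.3670 = 0.4408
W = 0.4408 * 3712.4360 = 1636.2594 kJ
Qc = 3712.4360 - 1636.2594 = 2076.1766 kJ

eta = 44.0751%, W = 1636.2594 kJ, Qc = 2076.1766 kJ


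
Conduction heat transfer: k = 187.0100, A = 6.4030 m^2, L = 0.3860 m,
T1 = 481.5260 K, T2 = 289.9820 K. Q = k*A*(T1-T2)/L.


dT = 191.5440 K
Q = 187.0100 * 6.4030 * 191.5440 / 0.3860 = 594195.8030 W

594195.8030 W


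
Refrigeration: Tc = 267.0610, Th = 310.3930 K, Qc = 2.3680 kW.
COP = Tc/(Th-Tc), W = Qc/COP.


COP = 267.0610 / 43.3320 = 6.1631
W = 2.3680 / 6.1631 = 0.3842 kW

COP = 6.1631, W = 0.3842 kW


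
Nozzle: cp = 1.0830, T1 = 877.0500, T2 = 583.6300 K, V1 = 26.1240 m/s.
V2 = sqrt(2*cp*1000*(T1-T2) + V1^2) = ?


dT = 293.4200 K
2*cp*1000*dT = 635547.7200
V1^2 = 682.4634
V2 = sqrt(636230.1834) = 797.6404 m/s

797.6404 m/s


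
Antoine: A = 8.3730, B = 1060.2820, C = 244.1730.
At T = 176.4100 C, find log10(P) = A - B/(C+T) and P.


C+T = 420.5830
B/(C+T) = 2.5210
log10(P) = 8.3730 - 2.5210 = 5.8520
P = 10^5.8520 = 711243.6633 mmHg

711243.6633 mmHg


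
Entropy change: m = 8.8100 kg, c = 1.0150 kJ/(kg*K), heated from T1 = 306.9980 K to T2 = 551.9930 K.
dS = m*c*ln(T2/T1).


T2/T1 = 1.7980
ln(T2/T1) = 0.5867
dS = 8.8100 * 1.0150 * 0.5867 = 5.2463 kJ/K

5.2463 kJ/K


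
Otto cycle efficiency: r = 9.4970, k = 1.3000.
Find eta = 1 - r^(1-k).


r^(k-1) = 1.9646
eta = 1 - 1/1.9646 = 0.4910 = 49.0993%

49.0993%


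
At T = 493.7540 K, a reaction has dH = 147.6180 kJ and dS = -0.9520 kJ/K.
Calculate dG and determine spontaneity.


T*dS = 493.7540 * -0.9520 = -470.0538 kJ
dG = 147.6180 + 470.0538 = 617.6718 kJ (non-spontaneous)

dG = 617.6718 kJ, non-spontaneous


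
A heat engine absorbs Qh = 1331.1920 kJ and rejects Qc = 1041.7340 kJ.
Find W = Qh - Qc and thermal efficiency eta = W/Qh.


W = 1331.1920 - 1041.7340 = 289.4580 kJ
eta = 289.4580 / 1331.1920 = 0.2174 = 21.7443%

W = 289.4580 kJ, eta = 21.7443%


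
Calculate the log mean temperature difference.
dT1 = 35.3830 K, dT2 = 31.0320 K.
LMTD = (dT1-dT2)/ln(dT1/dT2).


dT1/dT2 = 1.1402
ln(dT1/dT2) = 0.1312
LMTD = 4.3510 / 0.1312 = 33.1599 K

33.1599 K


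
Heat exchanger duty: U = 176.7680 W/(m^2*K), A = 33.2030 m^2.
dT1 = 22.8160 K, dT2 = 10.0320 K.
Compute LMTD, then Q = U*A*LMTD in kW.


LMTD = 15.5583 K
Q = 176.7680 * 33.2030 * 15.5583 = 91315.3799 W = 91.3154 kW

91.3154 kW


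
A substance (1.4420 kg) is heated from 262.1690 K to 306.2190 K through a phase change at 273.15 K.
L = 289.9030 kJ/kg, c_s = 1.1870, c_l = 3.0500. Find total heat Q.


Q1 (sensible, solid) = 1.4420 * 1.1870 * 10.9810 = 18.7957 kJ
Q2 (latent) = 1.4420 * 289.9030 = 418.0401 kJ
Q3 (sensible, liquid) = 1.4420 * 3.0500 * 33.0690 = 145.4408 kJ
Q_total = 582.2766 kJ

582.2766 kJ


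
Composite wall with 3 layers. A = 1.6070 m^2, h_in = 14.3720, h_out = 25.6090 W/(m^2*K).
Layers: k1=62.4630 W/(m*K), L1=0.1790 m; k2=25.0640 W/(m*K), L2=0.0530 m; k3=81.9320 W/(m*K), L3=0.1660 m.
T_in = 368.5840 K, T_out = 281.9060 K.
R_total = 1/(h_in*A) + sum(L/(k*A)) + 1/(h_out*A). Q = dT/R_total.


R_conv_in = 1/(14.3720*1.6070) = 0.0433
R_1 = 0.1790/(62.4630*1.6070) = 0.0018
R_2 = 0.0530/(25.0640*1.6070) = 0.0013
R_3 = 0.1660/(81.9320*1.6070) = 0.0013
R_conv_out = 1/(25.6090*1.6070) = 0.0243
R_total = 0.0720 K/W
Q = 86.6780 / 0.0720 = 1204.5809 W

R_total = 0.0720 K/W, Q = 1204.5809 W


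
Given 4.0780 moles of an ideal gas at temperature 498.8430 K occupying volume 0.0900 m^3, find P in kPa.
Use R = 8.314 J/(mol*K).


P = nRT/V = 4.0780 * 8.314 * 498.8430 / 0.0900
= 16913.0185 / 0.0900 = 187922.4278 Pa = 187.9224 kPa

187.9224 kPa


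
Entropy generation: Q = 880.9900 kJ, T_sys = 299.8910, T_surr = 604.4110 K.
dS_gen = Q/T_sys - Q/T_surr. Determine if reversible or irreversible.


dS_sys = 880.9900/299.8910 = 2.9377 kJ/K
dS_surr = -880.9900/604.4110 = -1.4576 kJ/K
dS_gen = 2.9377 - 1.4576 = 1.4801 kJ/K (irreversible)

dS_gen = 1.4801 kJ/K, irreversible


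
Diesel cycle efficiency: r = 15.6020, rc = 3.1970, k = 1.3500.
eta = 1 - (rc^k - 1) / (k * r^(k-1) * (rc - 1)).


r^(k-1) = 2.6159
rc^k = 4.8018
eta = 0.5100 = 50.9984%

50.9984%


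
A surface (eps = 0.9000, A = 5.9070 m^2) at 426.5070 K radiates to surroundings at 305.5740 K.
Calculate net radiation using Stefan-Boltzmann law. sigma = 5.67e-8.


T^4 = 3.3091e+10
Tsurr^4 = 8.7190e+09
Q = 0.9000 * 5.67e-8 * 5.9070 * 2.4372e+10 = 7346.4408 W

7346.4408 W


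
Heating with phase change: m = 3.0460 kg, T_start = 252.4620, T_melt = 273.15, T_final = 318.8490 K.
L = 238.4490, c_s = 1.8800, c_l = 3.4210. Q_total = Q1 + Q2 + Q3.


Q1 (sensible, solid) = 3.0460 * 1.8800 * 20.6880 = 118.4694 kJ
Q2 (latent) = 3.0460 * 238.4490 = 726.3157 kJ
Q3 (sensible, liquid) = 3.0460 * 3.4210 * 45.6990 = 476.2003 kJ
Q_total = 1320.9854 kJ

1320.9854 kJ


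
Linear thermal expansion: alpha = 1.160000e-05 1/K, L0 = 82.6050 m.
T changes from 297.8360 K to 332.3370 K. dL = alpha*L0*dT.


dT = 34.5010 K
dL = 1.160000e-05 * 82.6050 * 34.5010 = 0.033059 m
L_final = 82.638059 m

dL = 0.033059 m


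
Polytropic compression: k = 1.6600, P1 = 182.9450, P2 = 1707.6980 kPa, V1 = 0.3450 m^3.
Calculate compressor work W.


(k-1)/k = 0.3976
(P2/P1)^exp = 2.4305
W = 2.5152 * 182.9450 * 0.3450 * (2.4305 - 1) = 227.0894 kJ

227.0894 kJ


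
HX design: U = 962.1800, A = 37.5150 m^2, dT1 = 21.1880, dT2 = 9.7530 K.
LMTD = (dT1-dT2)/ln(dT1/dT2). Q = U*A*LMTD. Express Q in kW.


LMTD = 14.7385 K
Q = 962.1800 * 37.5150 * 14.7385 = 532002.9652 W = 532.0030 kW

532.0030 kW


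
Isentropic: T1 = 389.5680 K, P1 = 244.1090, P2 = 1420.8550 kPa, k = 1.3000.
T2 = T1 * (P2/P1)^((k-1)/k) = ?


(k-1)/k = 0.2308
(P2/P1)^exp = 1.5015
T2 = 389.5680 * 1.5015 = 584.9435 K

584.9435 K


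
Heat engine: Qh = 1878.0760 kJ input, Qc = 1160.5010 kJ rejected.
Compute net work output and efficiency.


W = 1878.0760 - 1160.5010 = 717.5750 kJ
eta = 717.5750 / 1878.0760 = 0.3821 = 38.2080%

W = 717.5750 kJ, eta = 38.2080%


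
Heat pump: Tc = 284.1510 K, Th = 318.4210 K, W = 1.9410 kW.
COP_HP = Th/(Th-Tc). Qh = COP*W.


COP = 318.4210 / 34.2700 = 9.2915
Qh = 9.2915 * 1.9410 = 18.0349 kW

COP = 9.2915, Qh = 18.0349 kW


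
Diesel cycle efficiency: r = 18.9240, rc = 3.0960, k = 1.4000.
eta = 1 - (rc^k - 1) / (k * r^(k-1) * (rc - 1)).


r^(k-1) = 3.2419
rc^k = 4.8654
eta = 0.5937 = 59.3675%

59.3675%


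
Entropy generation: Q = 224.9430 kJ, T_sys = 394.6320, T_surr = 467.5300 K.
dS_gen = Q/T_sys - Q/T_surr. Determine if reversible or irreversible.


dS_sys = 224.9430/394.6320 = 0.5700 kJ/K
dS_surr = -224.9430/467.5300 = -0.4811 kJ/K
dS_gen = 0.5700 - 0.4811 = 0.0889 kJ/K (irreversible)

dS_gen = 0.0889 kJ/K, irreversible


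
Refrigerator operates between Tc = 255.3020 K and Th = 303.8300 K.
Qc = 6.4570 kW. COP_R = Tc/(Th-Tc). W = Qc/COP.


COP = 255.3020 / 48.5280 = 5.2609
W = 6.4570 / 5.2609 = 1.2274 kW

COP = 5.2609, W = 1.2274 kW


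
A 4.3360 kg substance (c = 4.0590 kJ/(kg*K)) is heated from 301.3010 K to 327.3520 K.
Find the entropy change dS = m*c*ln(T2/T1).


T2/T1 = 1.0865
ln(T2/T1) = 0.0829
dS = 4.3360 * 4.0590 * 0.0829 = 1.4595 kJ/K

1.4595 kJ/K


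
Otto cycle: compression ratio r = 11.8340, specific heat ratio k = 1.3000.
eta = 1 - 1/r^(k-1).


r^(k-1) = 2.0986
eta = 1 - 1/2.0986 = 0.5235 = 52.3503%

52.3503%


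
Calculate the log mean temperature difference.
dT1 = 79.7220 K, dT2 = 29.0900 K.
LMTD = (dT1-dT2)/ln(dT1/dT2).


dT1/dT2 = 2.7405
ln(dT1/dT2) = 1.0082
LMTD = 50.6320 / 1.0082 = 50.2226 K

50.2226 K


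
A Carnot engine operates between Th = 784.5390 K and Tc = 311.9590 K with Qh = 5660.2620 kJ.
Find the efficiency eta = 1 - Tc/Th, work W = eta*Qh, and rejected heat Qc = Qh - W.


eta = 1 - 311.9590/784.5390 = 0.6024
W = 0.6024 * 5660.2620 = 3409.5521 kJ
Qc = 5660.2620 - 3409.5521 = 2250.7099 kJ

eta = 60.2366%, W = 3409.5521 kJ, Qc = 2250.7099 kJ


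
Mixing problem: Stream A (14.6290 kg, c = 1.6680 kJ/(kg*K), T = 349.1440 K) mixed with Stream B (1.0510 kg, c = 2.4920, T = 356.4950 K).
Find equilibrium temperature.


num = 9453.2160
den = 27.0203
Tf = 349.8565 K

349.8565 K


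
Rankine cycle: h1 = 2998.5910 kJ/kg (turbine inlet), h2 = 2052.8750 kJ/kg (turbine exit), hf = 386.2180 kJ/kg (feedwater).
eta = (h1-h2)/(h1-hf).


W = 945.7160 kJ/kg
Q_in = 2612.3730 kJ/kg
eta = 0.3620 = 36.2014%

eta = 36.2014%


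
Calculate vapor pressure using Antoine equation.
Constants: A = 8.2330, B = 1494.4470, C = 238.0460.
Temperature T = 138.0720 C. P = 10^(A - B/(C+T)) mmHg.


C+T = 376.1180
B/(C+T) = 3.9733
log10(P) = 8.2330 - 3.9733 = 4.2597
P = 10^4.2597 = 18182.5114 mmHg

18182.5114 mmHg


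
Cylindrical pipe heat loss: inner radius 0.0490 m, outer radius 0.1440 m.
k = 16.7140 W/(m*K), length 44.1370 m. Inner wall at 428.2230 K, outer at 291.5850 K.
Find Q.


dT = 136.6380 K
ln(ro/ri) = 1.0780
Q = 2*pi*16.7140*44.1370*136.6380 / 1.0780 = 587514.5576 W

587514.5576 W


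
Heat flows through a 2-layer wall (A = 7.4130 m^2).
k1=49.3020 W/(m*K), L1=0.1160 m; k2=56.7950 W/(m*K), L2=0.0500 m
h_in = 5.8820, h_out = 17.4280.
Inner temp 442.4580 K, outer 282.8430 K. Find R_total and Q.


R_conv_in = 1/(5.8820*7.4130) = 0.0229
R_1 = 0.1160/(49.3020*7.4130) = 0.0003
R_2 = 0.0500/(56.7950*7.4130) = 0.0001
R_conv_out = 1/(17.4280*7.4130) = 0.0077
R_total = 0.0311 K/W
Q = 159.6150 / 0.0311 = 5130.5785 W

R_total = 0.0311 K/W, Q = 5130.5785 W


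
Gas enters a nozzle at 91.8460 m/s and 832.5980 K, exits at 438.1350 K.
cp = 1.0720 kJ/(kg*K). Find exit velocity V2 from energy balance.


dT = 394.4630 K
2*cp*1000*dT = 845728.6720
V1^2 = 8435.6877
V2 = sqrt(854164.3597) = 924.2101 m/s

924.2101 m/s


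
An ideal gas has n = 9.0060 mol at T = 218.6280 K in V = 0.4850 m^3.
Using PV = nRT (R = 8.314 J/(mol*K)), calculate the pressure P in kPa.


P = nRT/V = 9.0060 * 8.314 * 218.6280 / 0.4850
= 16369.9648 / 0.4850 = 33752.5047 Pa = 33.7525 kPa

33.7525 kPa


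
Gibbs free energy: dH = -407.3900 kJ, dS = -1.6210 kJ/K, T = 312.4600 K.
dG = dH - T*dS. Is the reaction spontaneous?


T*dS = 312.4600 * -1.6210 = -506.4977 kJ
dG = -407.3900 + 506.4977 = 99.1077 kJ (non-spontaneous)

dG = 99.1077 kJ, non-spontaneous


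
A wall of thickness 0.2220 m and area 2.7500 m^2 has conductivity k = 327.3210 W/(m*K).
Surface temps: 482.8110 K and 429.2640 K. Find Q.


dT = 53.5470 K
Q = 327.3210 * 2.7500 * 53.5470 / 0.2220 = 217114.4521 W

217114.4521 W


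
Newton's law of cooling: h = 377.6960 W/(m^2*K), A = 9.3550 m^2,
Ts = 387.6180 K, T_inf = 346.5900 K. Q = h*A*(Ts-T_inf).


dT = 41.0280 K
Q = 377.6960 * 9.3550 * 41.0280 = 144966.1230 W

144966.1230 W


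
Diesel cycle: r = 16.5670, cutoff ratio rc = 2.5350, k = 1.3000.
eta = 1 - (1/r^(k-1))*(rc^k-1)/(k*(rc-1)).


r^(k-1) = 2.3215
rc^k = 3.3510
eta = 0.4925 = 49.2515%

49.2515%


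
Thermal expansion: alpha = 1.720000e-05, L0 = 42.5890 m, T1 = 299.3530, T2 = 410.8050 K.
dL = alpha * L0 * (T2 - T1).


dT = 111.4520 K
dL = 1.720000e-05 * 42.5890 * 111.4520 = 0.081642 m
L_final = 42.670642 m

dL = 0.081642 m


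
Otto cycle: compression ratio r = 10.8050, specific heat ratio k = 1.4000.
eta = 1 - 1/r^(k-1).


r^(k-1) = 2.5909
eta = 1 - 1/2.5909 = 0.6140 = 61.4033%

61.4033%


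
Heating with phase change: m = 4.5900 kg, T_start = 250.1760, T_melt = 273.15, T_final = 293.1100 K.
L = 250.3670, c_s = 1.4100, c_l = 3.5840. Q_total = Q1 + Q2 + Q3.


Q1 (sensible, solid) = 4.5900 * 1.4100 * 22.9740 = 148.6854 kJ
Q2 (latent) = 4.5900 * 250.3670 = 1149.1845 kJ
Q3 (sensible, liquid) = 4.5900 * 3.5840 * 19.9600 = 328.3532 kJ
Q_total = 1626.2231 kJ

1626.2231 kJ


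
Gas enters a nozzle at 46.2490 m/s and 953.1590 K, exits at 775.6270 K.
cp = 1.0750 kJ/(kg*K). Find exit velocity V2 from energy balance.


dT = 177.5320 K
2*cp*1000*dT = 381693.8000
V1^2 = 2138.9700
V2 = sqrt(383832.7700) = 619.5424 m/s

619.5424 m/s


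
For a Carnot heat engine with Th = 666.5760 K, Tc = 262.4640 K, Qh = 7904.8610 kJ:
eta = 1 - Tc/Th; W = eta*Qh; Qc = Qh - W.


eta = 1 - 262.4640/666.5760 = 0.6063
W = 0.6063 * 7904.8610 = 4792.3255 kJ
Qc = 7904.8610 - 4792.3255 = 3112.5355 kJ

eta = 60.6250%, W = 4792.3255 kJ, Qc = 3112.5355 kJ


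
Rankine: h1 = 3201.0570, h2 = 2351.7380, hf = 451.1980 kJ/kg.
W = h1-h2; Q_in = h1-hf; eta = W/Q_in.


W = 849.3190 kJ/kg
Q_in = 2749.8590 kJ/kg
eta = 0.3089 = 30.8859%

eta = 30.8859%


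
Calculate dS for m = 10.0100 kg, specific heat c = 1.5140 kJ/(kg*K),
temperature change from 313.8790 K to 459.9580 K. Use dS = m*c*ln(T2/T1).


T2/T1 = 1.4654
ln(T2/T1) = 0.3821
dS = 10.0100 * 1.5140 * 0.3821 = 5.7912 kJ/K

5.7912 kJ/K


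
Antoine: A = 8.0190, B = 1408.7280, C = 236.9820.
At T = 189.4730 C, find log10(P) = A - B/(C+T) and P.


C+T = 426.4550
B/(C+T) = 3.3033
log10(P) = 8.0190 - 3.3033 = 4.7157
P = 10^4.7157 = 51958.3057 mmHg

51958.3057 mmHg


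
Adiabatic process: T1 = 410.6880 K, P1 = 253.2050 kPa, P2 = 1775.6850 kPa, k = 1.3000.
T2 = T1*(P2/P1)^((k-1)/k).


(k-1)/k = 0.2308
(P2/P1)^exp = 1.5675
T2 = 410.6880 * 1.5675 = 643.7515 K

643.7515 K


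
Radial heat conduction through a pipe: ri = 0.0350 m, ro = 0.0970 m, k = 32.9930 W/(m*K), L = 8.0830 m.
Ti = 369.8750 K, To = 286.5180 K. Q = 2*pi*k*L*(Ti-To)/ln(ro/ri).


dT = 83.3570 K
ln(ro/ri) = 1.0194
Q = 2*pi*32.9930*8.0830*83.3570 / 1.0194 = 137021.1158 W

137021.1158 W


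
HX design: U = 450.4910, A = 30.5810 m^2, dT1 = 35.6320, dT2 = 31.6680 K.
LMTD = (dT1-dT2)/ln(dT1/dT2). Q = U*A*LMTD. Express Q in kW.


LMTD = 33.6111 K
Q = 450.4910 * 30.5810 * 33.6111 = 463041.4682 W = 463.0415 kW

463.0415 kW


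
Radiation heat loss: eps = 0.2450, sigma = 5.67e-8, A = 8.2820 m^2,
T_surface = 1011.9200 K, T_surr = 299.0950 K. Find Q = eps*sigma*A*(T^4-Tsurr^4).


T^4 = 1.0485e+12
Tsurr^4 = 8.0027e+09
Q = 0.2450 * 5.67e-8 * 8.2820 * 1.0405e+12 = 119713.1160 W

119713.1160 W


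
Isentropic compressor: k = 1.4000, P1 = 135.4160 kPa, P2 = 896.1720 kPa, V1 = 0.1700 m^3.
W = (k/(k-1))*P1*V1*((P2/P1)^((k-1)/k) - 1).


(k-1)/k = 0.2857
(P2/P1)^exp = 1.7159
W = 3.5000 * 135.4160 * 0.1700 * (1.7159 - 1) = 57.6818 kJ

57.6818 kJ


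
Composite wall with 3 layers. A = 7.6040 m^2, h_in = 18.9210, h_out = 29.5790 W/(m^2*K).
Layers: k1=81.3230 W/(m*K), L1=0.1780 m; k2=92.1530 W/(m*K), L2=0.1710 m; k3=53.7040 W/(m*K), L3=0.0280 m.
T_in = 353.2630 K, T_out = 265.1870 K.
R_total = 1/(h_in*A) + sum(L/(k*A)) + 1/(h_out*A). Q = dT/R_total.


R_conv_in = 1/(18.9210*7.6040) = 0.0070
R_1 = 0.1780/(81.3230*7.6040) = 0.0003
R_2 = 0.1710/(92.1530*7.6040) = 0.0002
R_3 = 0.0280/(53.7040*7.6040) = 6.8566e-05
R_conv_out = 1/(29.5790*7.6040) = 0.0044
R_total = 0.0120 K/W
Q = 88.0760 / 0.0120 = 7341.5263 W

R_total = 0.0120 K/W, Q = 7341.5263 W


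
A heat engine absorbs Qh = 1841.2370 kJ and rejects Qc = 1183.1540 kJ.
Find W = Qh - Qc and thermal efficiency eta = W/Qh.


W = 1841.2370 - 1183.1540 = 658.0830 kJ
eta = 658.0830 / 1841.2370 = 0.3574 = 35.7414%

W = 658.0830 kJ, eta = 35.7414%


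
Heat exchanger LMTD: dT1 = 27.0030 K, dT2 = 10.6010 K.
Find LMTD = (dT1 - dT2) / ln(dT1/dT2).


dT1/dT2 = 2.5472
ln(dT1/dT2) = 0.9350
LMTD = 16.4020 / 0.9350 = 17.5423 K

17.5423 K


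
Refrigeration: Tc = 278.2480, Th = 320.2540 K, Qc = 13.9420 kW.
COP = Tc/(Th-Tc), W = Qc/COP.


COP = 278.2480 / 42.0060 = 6.6240
W = 13.9420 / 6.6240 = 2.1048 kW

COP = 6.6240, W = 2.1048 kW


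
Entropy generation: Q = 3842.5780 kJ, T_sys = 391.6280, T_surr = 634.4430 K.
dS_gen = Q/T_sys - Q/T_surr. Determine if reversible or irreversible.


dS_sys = 3842.5780/391.6280 = 9.8118 kJ/K
dS_surr = -3842.5780/634.4430 = -6.0566 kJ/K
dS_gen = 9.8118 - 6.0566 = 3.7552 kJ/K (irreversible)

dS_gen = 3.7552 kJ/K, irreversible


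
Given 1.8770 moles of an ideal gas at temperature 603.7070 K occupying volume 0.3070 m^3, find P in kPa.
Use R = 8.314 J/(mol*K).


P = nRT/V = 1.8770 * 8.314 * 603.7070 / 0.3070
= 9421.0759 / 0.3070 = 30687.5438 Pa = 30.6875 kPa

30.6875 kPa


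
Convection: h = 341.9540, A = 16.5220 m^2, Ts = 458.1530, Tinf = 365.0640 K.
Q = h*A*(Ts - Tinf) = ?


dT = 93.0890 K
Q = 341.9540 * 16.5220 * 93.0890 = 525930.8799 W

525930.8799 W


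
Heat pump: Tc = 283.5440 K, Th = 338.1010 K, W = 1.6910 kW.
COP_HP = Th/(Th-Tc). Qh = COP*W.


COP = 338.1010 / 54.5570 = 6.1972
Qh = 6.1972 * 1.6910 = 10.4795 kW

COP = 6.1972, Qh = 10.4795 kW


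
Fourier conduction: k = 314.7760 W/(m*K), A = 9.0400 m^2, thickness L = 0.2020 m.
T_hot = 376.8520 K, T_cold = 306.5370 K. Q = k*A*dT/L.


dT = 70.3150 K
Q = 314.7760 * 9.0400 * 70.3150 / 0.2020 = 990527.7670 W

990527.7670 W


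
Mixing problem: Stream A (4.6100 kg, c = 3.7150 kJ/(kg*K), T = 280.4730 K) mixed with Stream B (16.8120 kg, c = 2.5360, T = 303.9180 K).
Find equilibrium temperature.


num = 17761.0371
den = 59.7614
Tf = 297.1992 K

297.1992 K


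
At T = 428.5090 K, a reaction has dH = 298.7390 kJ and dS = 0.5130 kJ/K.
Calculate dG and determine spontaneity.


T*dS = 428.5090 * 0.5130 = 219.8251 kJ
dG = 298.7390 - 219.8251 = 78.9139 kJ (non-spontaneous)

dG = 78.9139 kJ, non-spontaneous


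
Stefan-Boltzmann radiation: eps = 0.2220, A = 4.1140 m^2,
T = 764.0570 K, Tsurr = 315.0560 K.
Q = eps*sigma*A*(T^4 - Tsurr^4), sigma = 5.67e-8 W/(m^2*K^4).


T^4 = 3.4080e+11
Tsurr^4 = 9.8526e+09
Q = 0.2220 * 5.67e-8 * 4.1140 * 3.3095e+11 = 17138.1067 W

17138.1067 W


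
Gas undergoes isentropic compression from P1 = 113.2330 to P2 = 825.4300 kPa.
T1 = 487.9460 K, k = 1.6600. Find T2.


(k-1)/k = 0.3976
(P2/P1)^exp = 2.2029
T2 = 487.9460 * 2.2029 = 1074.9193 K

1074.9193 K


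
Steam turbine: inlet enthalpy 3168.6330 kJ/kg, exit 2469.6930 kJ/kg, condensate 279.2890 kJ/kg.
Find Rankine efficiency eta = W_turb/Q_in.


W = 698.9400 kJ/kg
Q_in = 2889.3440 kJ/kg
eta = 0.2419 = 24.1903%

eta = 24.1903%


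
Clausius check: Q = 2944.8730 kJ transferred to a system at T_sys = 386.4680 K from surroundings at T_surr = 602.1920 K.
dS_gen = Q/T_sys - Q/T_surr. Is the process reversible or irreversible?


dS_sys = 2944.8730/386.4680 = 7.6200 kJ/K
dS_surr = -2944.8730/602.1920 = -4.8903 kJ/K
dS_gen = 7.6200 - 4.8903 = 2.7297 kJ/K (irreversible)

dS_gen = 2.7297 kJ/K, irreversible


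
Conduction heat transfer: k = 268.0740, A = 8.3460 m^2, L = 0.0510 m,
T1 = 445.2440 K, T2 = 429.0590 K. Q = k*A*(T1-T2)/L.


dT = 16.1850 K
Q = 268.0740 * 8.3460 * 16.1850 / 0.0510 = 710028.2079 W

710028.2079 W


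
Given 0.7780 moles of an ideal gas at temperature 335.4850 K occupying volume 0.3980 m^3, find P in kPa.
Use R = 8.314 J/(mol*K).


P = nRT/V = 0.7780 * 8.314 * 335.4850 / 0.3980
= 2170.0149 / 0.3980 = 5452.2988 Pa = 5.4523 kPa

5.4523 kPa


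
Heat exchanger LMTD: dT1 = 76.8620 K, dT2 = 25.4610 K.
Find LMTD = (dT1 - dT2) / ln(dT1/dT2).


dT1/dT2 = 3.0188
ln(dT1/dT2) = 1.1049
LMTD = 51.4010 / 1.1049 = 46.5225 K

46.5225 K


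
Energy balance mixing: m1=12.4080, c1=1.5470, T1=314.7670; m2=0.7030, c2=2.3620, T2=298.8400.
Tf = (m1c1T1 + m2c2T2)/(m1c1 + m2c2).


num = 6538.2276
den = 20.8557
Tf = 313.4989 K

313.4989 K


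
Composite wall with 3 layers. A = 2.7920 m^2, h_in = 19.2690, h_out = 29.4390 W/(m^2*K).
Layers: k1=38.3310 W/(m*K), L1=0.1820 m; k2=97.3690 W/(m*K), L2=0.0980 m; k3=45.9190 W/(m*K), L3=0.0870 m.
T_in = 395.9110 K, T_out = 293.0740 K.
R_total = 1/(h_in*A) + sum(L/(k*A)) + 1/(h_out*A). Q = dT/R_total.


R_conv_in = 1/(19.2690*2.7920) = 0.0186
R_1 = 0.1820/(38.3310*2.7920) = 0.0017
R_2 = 0.0980/(97.3690*2.7920) = 0.0004
R_3 = 0.0870/(45.9190*2.7920) = 0.0007
R_conv_out = 1/(29.4390*2.7920) = 0.0122
R_total = 0.0335 K/W
Q = 102.8370 / 0.0335 = 3070.3320 W

R_total = 0.0335 K/W, Q = 3070.3320 W


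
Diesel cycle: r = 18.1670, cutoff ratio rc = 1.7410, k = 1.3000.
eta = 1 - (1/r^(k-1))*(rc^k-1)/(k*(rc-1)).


r^(k-1) = 2.3866
rc^k = 2.0561
eta = 0.5406 = 54.0646%

54.0646%


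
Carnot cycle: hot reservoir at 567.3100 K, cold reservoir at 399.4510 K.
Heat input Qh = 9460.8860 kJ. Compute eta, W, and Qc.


eta = 1 - 399.4510/567.3100 = 0.2959
W = 0.2959 * 9460.8860 = 2799.3423 kJ
Qc = 9460.8860 - 2799.3423 = 6661.5437 kJ

eta = 29.5886%, W = 2799.3423 kJ, Qc = 6661.5437 kJ


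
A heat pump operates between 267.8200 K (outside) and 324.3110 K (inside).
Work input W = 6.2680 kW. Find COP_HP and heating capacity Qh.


COP = 324.3110 / 56.4910 = 5.7409
Qh = 5.7409 * 6.2680 = 35.9842 kW

COP = 5.7409, Qh = 35.9842 kW


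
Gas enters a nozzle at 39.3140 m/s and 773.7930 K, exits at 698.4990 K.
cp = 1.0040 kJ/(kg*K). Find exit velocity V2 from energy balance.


dT = 75.2940 K
2*cp*1000*dT = 151190.3520
V1^2 = 1545.5906
V2 = sqrt(152735.9426) = 390.8145 m/s

390.8145 m/s


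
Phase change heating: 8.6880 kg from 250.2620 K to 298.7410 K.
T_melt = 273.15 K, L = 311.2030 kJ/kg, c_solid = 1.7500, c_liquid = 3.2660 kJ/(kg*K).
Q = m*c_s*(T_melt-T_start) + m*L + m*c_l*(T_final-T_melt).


Q1 (sensible, solid) = 8.6880 * 1.7500 * 22.8880 = 347.9892 kJ
Q2 (latent) = 8.6880 * 311.2030 = 2703.7317 kJ
Q3 (sensible, liquid) = 8.6880 * 3.2660 * 25.5910 = 726.1448 kJ
Q_total = 3777.8656 kJ

3777.8656 kJ


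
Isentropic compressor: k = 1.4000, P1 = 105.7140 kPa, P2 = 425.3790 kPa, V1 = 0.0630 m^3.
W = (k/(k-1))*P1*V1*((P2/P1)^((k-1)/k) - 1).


(k-1)/k = 0.2857
(P2/P1)^exp = 1.4885
W = 3.5000 * 105.7140 * 0.0630 * (1.4885 - 1) = 11.3874 kJ

11.3874 kJ


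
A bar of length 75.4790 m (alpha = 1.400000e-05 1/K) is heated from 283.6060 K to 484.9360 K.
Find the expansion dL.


dT = 201.3300 K
dL = 1.400000e-05 * 75.4790 * 201.3300 = 0.212747 m
L_final = 75.691747 m

dL = 0.212747 m


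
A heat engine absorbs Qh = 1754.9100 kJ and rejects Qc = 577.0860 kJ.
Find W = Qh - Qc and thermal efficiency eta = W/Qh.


W = 1754.9100 - 577.0860 = 1177.8240 kJ
eta = 1177.8240 / 1754.9100 = 0.6712 = 67.1159%

W = 1177.8240 kJ, eta = 67.1159%


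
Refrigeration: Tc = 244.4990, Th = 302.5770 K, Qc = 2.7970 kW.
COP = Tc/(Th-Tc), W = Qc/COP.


COP = 244.4990 / 58.0780 = 4.2098
W = 2.7970 / 4.2098 = 0.6644 kW

COP = 4.2098, W = 0.6644 kW


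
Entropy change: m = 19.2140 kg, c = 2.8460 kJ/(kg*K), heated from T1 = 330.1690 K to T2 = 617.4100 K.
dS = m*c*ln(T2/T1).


T2/T1 = 1.8700
ln(T2/T1) = 0.6259
dS = 19.2140 * 2.8460 * 0.6259 = 34.2277 kJ/K

34.2277 kJ/K


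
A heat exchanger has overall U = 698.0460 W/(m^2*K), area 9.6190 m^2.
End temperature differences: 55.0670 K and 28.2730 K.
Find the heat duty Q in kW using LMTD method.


LMTD = 40.1924 K
Q = 698.0460 * 9.6190 * 40.1924 = 269872.0921 W = 269.8721 kW

269.8721 kW


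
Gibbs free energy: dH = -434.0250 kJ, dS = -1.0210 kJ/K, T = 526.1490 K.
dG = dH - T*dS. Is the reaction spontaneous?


T*dS = 526.1490 * -1.0210 = -537.1981 kJ
dG = -434.0250 + 537.1981 = 103.1731 kJ (non-spontaneous)

dG = 103.1731 kJ, non-spontaneous


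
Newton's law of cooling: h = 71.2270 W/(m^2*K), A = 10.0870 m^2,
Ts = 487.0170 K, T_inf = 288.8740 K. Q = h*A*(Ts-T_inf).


dT = 198.1430 K
Q = 71.2270 * 10.0870 * 198.1430 = 142359.1570 W

142359.1570 W


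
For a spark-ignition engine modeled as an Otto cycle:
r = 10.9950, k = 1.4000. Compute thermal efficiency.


r^(k-1) = 2.6090
eta = 1 - 1/2.6090 = 0.6167 = 61.6715%

61.6715%


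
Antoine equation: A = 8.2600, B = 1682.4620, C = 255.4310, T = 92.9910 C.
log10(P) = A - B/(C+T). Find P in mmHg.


C+T = 348.4220
B/(C+T) = 4.8288
log10(P) = 8.2600 - 4.8288 = 3.4312
P = 10^3.4312 = 2698.9491 mmHg

2698.9491 mmHg


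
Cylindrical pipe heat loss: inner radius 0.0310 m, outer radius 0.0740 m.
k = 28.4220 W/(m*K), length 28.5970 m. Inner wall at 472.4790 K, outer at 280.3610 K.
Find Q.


dT = 192.1180 K
ln(ro/ri) = 0.8701
Q = 2*pi*28.4220*28.5970*192.1180 / 0.8701 = 1127625.5396 W

1127625.5396 W


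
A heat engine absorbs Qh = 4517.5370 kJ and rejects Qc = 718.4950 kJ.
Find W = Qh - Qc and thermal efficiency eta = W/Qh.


W = 4517.5370 - 718.4950 = 3799.0420 kJ
eta = 3799.0420 / 4517.5370 = 0.8410 = 84.0954%

W = 3799.0420 kJ, eta = 84.0954%


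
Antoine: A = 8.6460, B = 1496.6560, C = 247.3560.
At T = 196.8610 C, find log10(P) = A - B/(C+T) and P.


C+T = 444.2170
B/(C+T) = 3.3692
log10(P) = 8.6460 - 3.3692 = 5.2768
P = 10^5.2768 = 189147.1543 mmHg

189147.1543 mmHg


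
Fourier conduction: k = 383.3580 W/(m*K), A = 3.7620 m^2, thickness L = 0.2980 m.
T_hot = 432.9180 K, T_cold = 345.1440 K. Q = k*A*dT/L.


dT = 87.7740 K
Q = 383.3580 * 3.7620 * 87.7740 / 0.2980 = 424788.6929 W

424788.6929 W


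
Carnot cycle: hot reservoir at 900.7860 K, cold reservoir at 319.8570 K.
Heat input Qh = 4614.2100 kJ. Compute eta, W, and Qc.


eta = 1 - 319.8570/900.7860 = 0.6449
W = 0.6449 * 4614.2100 = 2975.7661 kJ
Qc = 4614.2100 - 2975.7661 = 1638.4439 kJ

eta = 64.4913%, W = 2975.7661 kJ, Qc = 1638.4439 kJ


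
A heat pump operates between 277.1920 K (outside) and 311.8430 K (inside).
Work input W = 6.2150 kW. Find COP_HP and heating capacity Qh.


COP = 311.8430 / 34.6510 = 8.9995
Qh = 8.9995 * 6.2150 = 55.9321 kW

COP = 8.9995, Qh = 55.9321 kW


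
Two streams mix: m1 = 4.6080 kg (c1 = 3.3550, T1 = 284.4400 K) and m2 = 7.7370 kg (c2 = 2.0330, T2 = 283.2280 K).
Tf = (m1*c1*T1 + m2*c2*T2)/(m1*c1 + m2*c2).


num = 8852.3810
den = 31.1892
Tf = 283.8288 K

283.8288 K


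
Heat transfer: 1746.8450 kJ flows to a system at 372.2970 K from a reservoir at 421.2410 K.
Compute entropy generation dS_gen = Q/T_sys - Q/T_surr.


dS_sys = 1746.8450/372.2970 = 4.6921 kJ/K
dS_surr = -1746.8450/421.2410 = -4.1469 kJ/K
dS_gen = 4.6921 - 4.1469 = 0.5452 kJ/K (irreversible)

dS_gen = 0.5452 kJ/K, irreversible


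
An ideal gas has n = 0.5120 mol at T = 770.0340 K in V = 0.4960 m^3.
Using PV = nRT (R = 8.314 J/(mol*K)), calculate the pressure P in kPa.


P = nRT/V = 0.5120 * 8.314 * 770.0340 / 0.4960
= 3277.8561 / 0.4960 = 6608.5808 Pa = 6.6086 kPa

6.6086 kPa


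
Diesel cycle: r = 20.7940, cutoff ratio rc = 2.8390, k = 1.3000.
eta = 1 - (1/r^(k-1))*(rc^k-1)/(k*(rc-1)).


r^(k-1) = 2.4853
rc^k = 3.8825
eta = 0.5149 = 51.4859%

51.4859%


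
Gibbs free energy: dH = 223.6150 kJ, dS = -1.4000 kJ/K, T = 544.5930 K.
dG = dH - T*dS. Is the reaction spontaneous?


T*dS = 544.5930 * -1.4000 = -762.4302 kJ
dG = 223.6150 + 762.4302 = 986.0452 kJ (non-spontaneous)

dG = 986.0452 kJ, non-spontaneous


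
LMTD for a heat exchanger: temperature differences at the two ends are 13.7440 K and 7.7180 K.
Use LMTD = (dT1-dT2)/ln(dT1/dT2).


dT1/dT2 = 1.7808
ln(dT1/dT2) = 0.5770
LMTD = 6.0260 / 0.5770 = 10.4428 K

10.4428 K


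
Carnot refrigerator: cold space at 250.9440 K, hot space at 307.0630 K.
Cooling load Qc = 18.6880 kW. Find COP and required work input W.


COP = 250.9440 / 56.1190 = 4.4716
W = 18.6880 / 4.4716 = 4.1792 kW

COP = 4.4716, W = 4.1792 kW


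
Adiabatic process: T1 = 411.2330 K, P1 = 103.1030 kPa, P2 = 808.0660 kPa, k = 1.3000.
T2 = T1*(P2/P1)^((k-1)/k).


(k-1)/k = 0.2308
(P2/P1)^exp = 1.6082
T2 = 411.2330 * 1.6082 = 661.3573 K

661.3573 K


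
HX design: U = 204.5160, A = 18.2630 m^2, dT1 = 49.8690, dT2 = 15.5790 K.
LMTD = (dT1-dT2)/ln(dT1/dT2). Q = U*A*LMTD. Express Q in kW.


LMTD = 29.4720 K
Q = 204.5160 * 18.2630 * 29.4720 = 110080.2918 W = 110.0803 kW

110.0803 kW


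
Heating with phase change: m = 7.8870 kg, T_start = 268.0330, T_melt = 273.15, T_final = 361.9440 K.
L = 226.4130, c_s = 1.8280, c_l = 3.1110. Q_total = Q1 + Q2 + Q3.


Q1 (sensible, solid) = 7.8870 * 1.8280 * 5.1170 = 73.7740 kJ
Q2 (latent) = 7.8870 * 226.4130 = 1785.7193 kJ
Q3 (sensible, liquid) = 7.8870 * 3.1110 * 88.7940 = 2178.6902 kJ
Q_total = 4038.1835 kJ

4038.1835 kJ
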